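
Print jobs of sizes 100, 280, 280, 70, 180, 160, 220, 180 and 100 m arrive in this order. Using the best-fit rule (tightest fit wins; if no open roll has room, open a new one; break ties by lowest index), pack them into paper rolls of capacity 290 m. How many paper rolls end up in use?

7

  100 → roll 1 (new)  [load 100/290]
  280 → roll 2 (new)  [load 280/290]
  280 → roll 3 (new)  [load 280/290]
  70 → roll 1  [load 170/290]
  180 → roll 4 (new)  [load 180/290]
  160 → roll 5 (new)  [load 160/290]
  220 → roll 6 (new)  [load 220/290]
  180 → roll 7 (new)  [load 180/290]
  100 → roll 4  [load 280/290]
7 paper rolls opened.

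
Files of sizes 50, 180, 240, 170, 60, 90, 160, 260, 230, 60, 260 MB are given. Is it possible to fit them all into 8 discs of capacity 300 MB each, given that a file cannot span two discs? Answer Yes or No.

A valid assignment using 7 discs:
  disc 1: 260 = 260
  disc 2: 260 = 260
  disc 3: 240 + 60 = 300
  disc 4: 230 + 60 = 290
  disc 5: 180 + 90 = 270
  disc 6: 170 + 50 = 220
  disc 7: 160 = 160
That uses only 7 ≤ 8, so 8 discs are enough.

Yes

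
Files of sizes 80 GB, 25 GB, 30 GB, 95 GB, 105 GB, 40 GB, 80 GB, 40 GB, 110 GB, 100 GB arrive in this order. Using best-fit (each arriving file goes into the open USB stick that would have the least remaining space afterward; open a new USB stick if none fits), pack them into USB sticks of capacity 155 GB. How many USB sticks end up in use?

  80 → USB stick 1 (new)  [load 80/155]
  25 → USB stick 1  [load 105/155]
  30 → USB stick 1  [load 135/155]
  95 → USB stick 2 (new)  [load 95/155]
  105 → USB stick 3 (new)  [load 105/155]
  40 → USB stick 3  [load 145/155]
  80 → USB stick 4 (new)  [load 80/155]
  40 → USB stick 2  [load 135/155]
  110 → USB stick 5 (new)  [load 110/155]
  100 → USB stick 6 (new)  [load 100/155]
6 USB sticks opened.

6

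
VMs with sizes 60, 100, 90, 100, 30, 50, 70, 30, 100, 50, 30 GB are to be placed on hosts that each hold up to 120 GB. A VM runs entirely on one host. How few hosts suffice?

7

Total = 100 + 100 + 100 + 90 + 70 + 60 + 50 + 50 + 30 + 30 + 30 = 710 GB.
Lower bound: ⌈710/120⌉ = 6 hosts.
A packing using 7 hosts:
  host 1: 100 = 100
  host 2: 100 = 100
  host 3: 100 = 100
  host 4: 90 + 30 = 120
  host 5: 70 + 50 = 120
  host 6: 60 + 50 = 110
  host 7: 30 + 30 = 60
No arrangement into 6 hosts stays within capacity, so 7 is optimal.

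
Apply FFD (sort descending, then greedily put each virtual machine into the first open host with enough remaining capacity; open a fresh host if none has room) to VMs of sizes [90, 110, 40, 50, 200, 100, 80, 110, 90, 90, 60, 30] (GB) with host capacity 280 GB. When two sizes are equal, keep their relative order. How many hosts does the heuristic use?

4

Sorted descending: 200, 110, 110, 100, 90, 90, 90, 80, 60, 50, 40, 30.
  200 → host 1 (new)  [load 200/280]
  110 → host 2 (new)  [load 110/280]
  110 → host 2  [load 220/280]
  100 → host 3 (new)  [load 100/280]
  90 → host 3  [load 190/280]
  90 → host 3  [load 280/280]
  90 → host 4 (new)  [load 90/280]
  80 → host 1  [load 280/280]
  60 → host 2  [load 280/280]
  50 → host 4  [load 140/280]
  40 → host 4  [load 180/280]
  30 → host 4  [load 210/280]
4 hosts opened.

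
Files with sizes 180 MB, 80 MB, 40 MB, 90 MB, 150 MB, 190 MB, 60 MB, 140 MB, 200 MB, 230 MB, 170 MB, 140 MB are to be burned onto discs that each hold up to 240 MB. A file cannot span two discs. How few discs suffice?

8

Total = 230 + 200 + 190 + 180 + 170 + 150 + 140 + 140 + 90 + 80 + 60 + 40 = 1670 MB.
Lower bound: ⌈1670/240⌉ = 7 discs.
Also, 8 files each exceed 120 MB, and no two of those can share a disc, so at least 8 discs are needed.
A packing using 8 discs:
  disc 1: 230 = 230
  disc 2: 200 + 40 = 240
  disc 3: 190 = 190
  disc 4: 180 + 60 = 240
  disc 5: 170 = 170
  disc 6: 150 + 90 = 240
  disc 7: 140 + 80 = 220
  disc 8: 140 = 140
This matches the lower bound, so 8 is optimal.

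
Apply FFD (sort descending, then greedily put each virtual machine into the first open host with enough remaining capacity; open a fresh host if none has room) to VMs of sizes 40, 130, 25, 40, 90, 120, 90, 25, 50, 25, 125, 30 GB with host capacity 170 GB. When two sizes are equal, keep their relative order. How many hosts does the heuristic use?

Sorted descending: 130, 125, 120, 90, 90, 50, 40, 40, 30, 25, 25, 25.
  130 → host 1 (new)  [load 130/170]
  125 → host 2 (new)  [load 125/170]
  120 → host 3 (new)  [load 120/170]
  90 → host 4 (new)  [load 90/170]
  90 → host 5 (new)  [load 90/170]
  50 → host 3  [load 170/170]
  40 → host 1  [load 170/170]
  40 → host 2  [load 165/170]
  30 → host 4  [load 120/170]
  25 → host 4  [load 145/170]
  25 → host 4  [load 170/170]
  25 → host 5  [load 115/170]
5 hosts opened.

5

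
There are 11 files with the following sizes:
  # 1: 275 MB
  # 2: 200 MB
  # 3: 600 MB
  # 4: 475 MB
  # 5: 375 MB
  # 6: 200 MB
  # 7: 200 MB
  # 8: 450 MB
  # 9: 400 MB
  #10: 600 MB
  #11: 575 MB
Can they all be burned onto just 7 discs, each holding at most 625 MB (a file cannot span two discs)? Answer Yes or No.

Total = 4350 MB; ⌈4350/625⌉ = 7.
The bound of 7 does not rule out 7, but exhaustive search shows no assignment into 7 discs of capacity 625 MB exists — the minimum is 8.

No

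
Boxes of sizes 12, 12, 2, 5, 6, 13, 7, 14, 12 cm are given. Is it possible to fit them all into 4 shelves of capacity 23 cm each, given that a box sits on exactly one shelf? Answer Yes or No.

Total = 83 cm; ⌈83/23⌉ = 4.
5 boxes each exceed half the capacity and cannot share a shelf, forcing at least 5 shelves.
At least 5 shelves are required, but only 4 are allowed.

No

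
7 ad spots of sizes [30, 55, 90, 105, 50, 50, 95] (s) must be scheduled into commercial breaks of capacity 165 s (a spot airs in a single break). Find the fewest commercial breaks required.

Total = 105 + 95 + 90 + 55 + 50 + 50 + 30 = 475 s.
Lower bound: ⌈475/165⌉ = 3 commercial breaks.
A packing using 4 commercial breaks:
  break 1: 105 + 55 = 160
  break 2: 95 + 50 = 145
  break 3: 90 + 50 = 140
  break 4: 30 = 30
No arrangement into 3 commercial breaks stays within capacity, so 4 is optimal.

4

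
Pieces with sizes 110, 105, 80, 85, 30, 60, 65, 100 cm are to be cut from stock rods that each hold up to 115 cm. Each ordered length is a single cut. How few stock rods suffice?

Total = 110 + 105 + 100 + 85 + 80 + 65 + 60 + 30 = 635 cm.
Lower bound: ⌈635/115⌉ = 6 stock rods.
Also, 7 pieces each exceed 115/2 cm, and no two of those can share a stock rod, so at least 7 stock rods are needed.
A packing using 7 stock rods:
  stock rod 1: 110 = 110
  stock rod 2: 105 = 105
  stock rod 3: 100 = 100
  stock rod 4: 85 + 30 = 115
  stock rod 5: 80 = 80
  stock rod 6: 65 = 65
  stock rod 7: 60 = 60
This matches the lower bound, so 7 is optimal.

7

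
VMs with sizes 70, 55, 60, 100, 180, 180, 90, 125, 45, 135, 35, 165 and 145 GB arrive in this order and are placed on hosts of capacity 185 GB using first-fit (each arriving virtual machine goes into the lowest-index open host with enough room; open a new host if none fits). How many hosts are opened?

9

  70 → host 1 (new)  [load 70/185]
  55 → host 1  [load 125/185]
  60 → host 1  [load 185/185]
  100 → host 2 (new)  [load 100/185]
  180 → host 3 (new)  [load 180/185]
  180 → host 4 (new)  [load 180/185]
  90 → host 5 (new)  [load 90/185]
  125 → host 6 (new)  [load 125/185]
  45 → host 2  [load 145/185]
  135 → host 7 (new)  [load 135/185]
  35 → host 2  [load 180/185]
  165 → host 8 (new)  [load 165/185]
  145 → host 9 (new)  [load 145/185]
9 hosts opened.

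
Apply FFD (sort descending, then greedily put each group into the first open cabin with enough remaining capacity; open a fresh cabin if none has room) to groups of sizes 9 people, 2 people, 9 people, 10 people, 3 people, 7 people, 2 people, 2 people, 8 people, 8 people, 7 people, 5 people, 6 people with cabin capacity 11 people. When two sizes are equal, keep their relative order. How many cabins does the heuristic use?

Sorted descending: 10, 9, 9, 8, 8, 7, 7, 6, 5, 3, 2, 2, 2.
  10 → cabin 1 (new)  [load 10/11]
  9 → cabin 2 (new)  [load 9/11]
  9 → cabin 3 (new)  [load 9/11]
  8 → cabin 4 (new)  [load 8/11]
  8 → cabin 5 (new)  [load 8/11]
  7 → cabin 6 (new)  [load 7/11]
  7 → cabin 7 (new)  [load 7/11]
  6 → cabin 8 (new)  [load 6/11]
  5 → cabin 8  [load 11/11]
  3 → cabin 4  [load 11/11]
  2 → cabin 2  [load 11/11]
  2 → cabin 3  [load 11/11]
  2 → cabin 5  [load 10/11]
8 cabins opened.

8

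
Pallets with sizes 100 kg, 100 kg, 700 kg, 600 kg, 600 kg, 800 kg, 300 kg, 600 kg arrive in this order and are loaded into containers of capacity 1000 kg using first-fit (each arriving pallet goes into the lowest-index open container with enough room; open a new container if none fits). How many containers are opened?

5

  100 → container 1 (new)  [load 100/1000]
  100 → container 1  [load 200/1000]
  700 → container 1  [load 900/1000]
  600 → container 2 (new)  [load 600/1000]
  600 → container 3 (new)  [load 600/1000]
  800 → container 4 (new)  [load 800/1000]
  300 → container 2  [load 900/1000]
  600 → container 5 (new)  [load 600/1000]
5 containers opened.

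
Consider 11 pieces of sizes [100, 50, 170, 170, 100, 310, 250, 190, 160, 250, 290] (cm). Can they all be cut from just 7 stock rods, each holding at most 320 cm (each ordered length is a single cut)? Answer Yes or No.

No

Total = 2040 cm; ⌈2040/320⌉ = 7.
The bound of 7 does not rule out 7, but exhaustive search shows no assignment into 7 stock rods of capacity 320 cm exists — the minimum is 8.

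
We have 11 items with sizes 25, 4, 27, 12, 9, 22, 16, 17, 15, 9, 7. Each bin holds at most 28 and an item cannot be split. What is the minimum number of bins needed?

7

Total = 27 + 25 + 22 + 17 + 16 + 15 + 12 + 9 + 9 + 7 + 4 = 163.
Lower bound: ⌈163/28⌉ = 6 bins.
A packing using 7 bins:
  bin 1: 27 = 27
  bin 2: 25 = 25
  bin 3: 22 + 4 = 26
  bin 4: 17 + 9 = 26
  bin 5: 16 + 12 = 28
  bin 6: 15 + 9 = 24
  bin 7: 7 = 7
No arrangement into 6 bins stays within capacity, so 7 is optimal.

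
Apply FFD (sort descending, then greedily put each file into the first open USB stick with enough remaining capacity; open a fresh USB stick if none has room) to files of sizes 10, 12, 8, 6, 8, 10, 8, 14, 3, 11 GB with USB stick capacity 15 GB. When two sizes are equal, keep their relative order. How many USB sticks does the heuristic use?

8

Sorted descending: 14, 12, 11, 10, 10, 8, 8, 8, 6, 3.
  14 → USB stick 1 (new)  [load 14/15]
  12 → USB stick 2 (new)  [load 12/15]
  11 → USB stick 3 (new)  [load 11/15]
  10 → USB stick 4 (new)  [load 10/15]
  10 → USB stick 5 (new)  [load 10/15]
  8 → USB stick 6 (new)  [load 8/15]
  8 → USB stick 7 (new)  [load 8/15]
  8 → USB stick 8 (new)  [load 8/15]
  6 → USB stick 6  [load 14/15]
  3 → USB stick 2  [load 15/15]
8 USB sticks opened.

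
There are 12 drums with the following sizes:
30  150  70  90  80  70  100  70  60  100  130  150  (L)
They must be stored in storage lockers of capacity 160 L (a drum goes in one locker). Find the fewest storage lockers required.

Total = 150 + 150 + 130 + 100 + 100 + 90 + 80 + 70 + 70 + 70 + 60 + 30 = 1100 L.
Lower bound: ⌈1100/160⌉ = 7 storage lockers.
A packing using 8 storage lockers:
  locker 1: 150 = 150
  locker 2: 150 = 150
  locker 3: 130 + 30 = 160
  locker 4: 100 + 60 = 160
  locker 5: 100 = 100
  locker 6: 90 + 70 = 160
  locker 7: 80 + 70 = 150
  locker 8: 70 = 70
No arrangement into 7 storage lockers stays within capacity, so 8 is optimal.

8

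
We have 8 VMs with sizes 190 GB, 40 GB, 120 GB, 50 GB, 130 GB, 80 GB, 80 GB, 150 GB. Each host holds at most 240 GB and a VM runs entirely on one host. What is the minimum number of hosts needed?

Total = 190 + 150 + 130 + 120 + 80 + 80 + 50 + 40 = 840 GB.
Lower bound: ⌈840/240⌉ = 4 hosts.
A packing using 4 hosts:
  host 1: 190 + 50 = 240
  host 2: 150 + 80 = 230
  host 3: 130 + 80 = 210
  host 4: 120 + 40 = 160
This matches the lower bound, so 4 is optimal.

4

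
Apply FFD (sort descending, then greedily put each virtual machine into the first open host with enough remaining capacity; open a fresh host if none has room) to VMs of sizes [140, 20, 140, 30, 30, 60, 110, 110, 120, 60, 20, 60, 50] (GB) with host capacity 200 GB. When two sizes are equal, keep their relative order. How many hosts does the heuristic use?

Sorted descending: 140, 140, 120, 110, 110, 60, 60, 60, 50, 30, 30, 20, 20.
  140 → host 1 (new)  [load 140/200]
  140 → host 2 (new)  [load 140/200]
  120 → host 3 (new)  [load 120/200]
  110 → host 4 (new)  [load 110/200]
  110 → host 5 (new)  [load 110/200]
  60 → host 1  [load 200/200]
  60 → host 2  [load 200/200]
  60 → host 3  [load 180/200]
  50 → host 4  [load 160/200]
  30 → host 4  [load 190/200]
  30 → host 5  [load 140/200]
  20 → host 3  [load 200/200]
  20 → host 5  [load 160/200]
5 hosts opened.

5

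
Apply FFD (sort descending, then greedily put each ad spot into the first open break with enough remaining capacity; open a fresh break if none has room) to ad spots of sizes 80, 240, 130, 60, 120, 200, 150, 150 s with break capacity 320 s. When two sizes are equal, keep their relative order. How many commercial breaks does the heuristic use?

Sorted descending: 240, 200, 150, 150, 130, 120, 80, 60.
  240 → break 1 (new)  [load 240/320]
  200 → break 2 (new)  [load 200/320]
  150 → break 3 (new)  [load 150/320]
  150 → break 3  [load 300/320]
  130 → break 4 (new)  [load 130/320]
  120 → break 2  [load 320/320]
  80 → break 1  [load 320/320]
  60 → break 4  [load 190/320]
4 commercial breaks opened.

4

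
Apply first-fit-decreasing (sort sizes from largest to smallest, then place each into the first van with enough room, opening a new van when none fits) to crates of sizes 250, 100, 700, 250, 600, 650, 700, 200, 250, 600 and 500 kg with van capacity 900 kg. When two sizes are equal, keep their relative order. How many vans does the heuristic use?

Sorted descending: 700, 700, 650, 600, 600, 500, 250, 250, 250, 200, 100.
  700 → van 1 (new)  [load 700/900]
  700 → van 2 (new)  [load 700/900]
  650 → van 3 (new)  [load 650/900]
  600 → van 4 (new)  [load 600/900]
  600 → van 5 (new)  [load 600/900]
  500 → van 6 (new)  [load 500/900]
  250 → van 3  [load 900/900]
  250 → van 4  [load 850/900]
  250 → van 5  [load 850/900]
  200 → van 1  [load 900/900]
  100 → van 2  [load 800/900]
6 vans opened.

6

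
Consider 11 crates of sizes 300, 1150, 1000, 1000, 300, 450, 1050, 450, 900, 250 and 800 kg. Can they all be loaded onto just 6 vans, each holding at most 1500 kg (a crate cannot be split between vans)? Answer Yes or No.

Yes

A valid assignment using 6 vans:
  van 1: 1150 + 300 = 1450
  van 2: 1050 + 450 = 1500
  van 3: 1000 + 450 = 1450
  van 4: 1000 + 300 = 1300
  van 5: 900 + 250 = 1150
  van 6: 800 = 800
Every load is within 1500 kg, so 6 vans suffice.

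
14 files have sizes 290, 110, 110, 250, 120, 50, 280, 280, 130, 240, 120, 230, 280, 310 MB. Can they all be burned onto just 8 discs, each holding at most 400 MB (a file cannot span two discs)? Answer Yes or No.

A valid assignment using 8 discs:
  disc 1: 310 + 50 = 360
  disc 2: 290 + 110 = 400
  disc 3: 280 + 120 = 400
  disc 4: 280 + 120 = 400
  disc 5: 280 + 110 = 390
  disc 6: 250 + 130 = 380
  disc 7: 240 = 240
  disc 8: 230 = 230
Every load is within 400 MB, so 8 discs suffice.

Yes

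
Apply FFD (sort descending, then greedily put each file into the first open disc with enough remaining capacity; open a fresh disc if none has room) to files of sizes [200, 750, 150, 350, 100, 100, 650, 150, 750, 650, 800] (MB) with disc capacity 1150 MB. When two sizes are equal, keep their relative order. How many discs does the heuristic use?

Sorted descending: 800, 750, 750, 650, 650, 350, 200, 150, 150, 100, 100.
  800 → disc 1 (new)  [load 800/1150]
  750 → disc 2 (new)  [load 750/1150]
  750 → disc 3 (new)  [load 750/1150]
  650 → disc 4 (new)  [load 650/1150]
  650 → disc 5 (new)  [load 650/1150]
  350 → disc 1  [load 1150/1150]
  200 → disc 2  [load 950/1150]
  150 → disc 2  [load 1100/1150]
  150 → disc 3  [load 900/1150]
  100 → disc 3  [load 1000/1150]
  100 → disc 3  [load 1100/1150]
5 discs opened.

5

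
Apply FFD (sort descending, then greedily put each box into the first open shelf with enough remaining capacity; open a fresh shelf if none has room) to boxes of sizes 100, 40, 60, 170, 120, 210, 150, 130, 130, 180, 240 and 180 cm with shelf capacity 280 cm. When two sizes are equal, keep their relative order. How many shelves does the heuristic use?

Sorted descending: 240, 210, 180, 180, 170, 150, 130, 130, 120, 100, 60, 40.
  240 → shelf 1 (new)  [load 240/280]
  210 → shelf 2 (new)  [load 210/280]
  180 → shelf 3 (new)  [load 180/280]
  180 → shelf 4 (new)  [load 180/280]
  170 → shelf 5 (new)  [load 170/280]
  150 → shelf 6 (new)  [load 150/280]
  130 → shelf 6  [load 280/280]
  130 → shelf 7 (new)  [load 130/280]
  120 → shelf 7  [load 250/280]
  100 → shelf 3  [load 280/280]
  60 → shelf 2  [load 270/280]
  40 → shelf 1  [load 280/280]
7 shelves opened.

7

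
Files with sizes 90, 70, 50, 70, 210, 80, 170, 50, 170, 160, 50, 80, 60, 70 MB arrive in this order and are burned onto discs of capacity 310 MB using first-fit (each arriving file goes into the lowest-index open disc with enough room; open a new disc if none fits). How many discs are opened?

  90 → disc 1 (new)  [load 90/310]
  70 → disc 1  [load 160/310]
  50 → disc 1  [load 210/310]
  70 → disc 1  [load 280/310]
  210 → disc 2 (new)  [load 210/310]
  80 → disc 2  [load 290/310]
  170 → disc 3 (new)  [load 170/310]
  50 → disc 3  [load 220/310]
  170 → disc 4 (new)  [load 170/310]
  160 → disc 5 (new)  [load 160/310]
  50 → disc 3  [load 270/310]
  80 → disc 4  [load 250/310]
  60 → disc 4  [load 310/310]
  70 → disc 5  [load 230/310]
5 discs opened.

5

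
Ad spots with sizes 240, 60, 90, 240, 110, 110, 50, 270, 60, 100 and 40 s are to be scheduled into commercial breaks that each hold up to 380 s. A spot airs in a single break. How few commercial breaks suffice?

4

Total = 270 + 240 + 240 + 110 + 110 + 100 + 90 + 60 + 60 + 50 + 40 = 1370 s.
Lower bound: ⌈1370/380⌉ = 4 commercial breaks.
A packing using 4 commercial breaks:
  break 1: 270 + 110 = 380
  break 2: 240 + 110 = 350
  break 3: 240 + 100 + 40 = 380
  break 4: 90 + 60 + 60 + 50 = 260
This matches the lower bound, so 4 is optimal.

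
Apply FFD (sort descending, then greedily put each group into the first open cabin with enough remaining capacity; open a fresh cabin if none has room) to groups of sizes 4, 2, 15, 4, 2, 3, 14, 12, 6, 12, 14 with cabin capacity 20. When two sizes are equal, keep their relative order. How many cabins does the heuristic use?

5

Sorted descending: 15, 14, 14, 12, 12, 6, 4, 4, 3, 2, 2.
  15 → cabin 1 (new)  [load 15/20]
  14 → cabin 2 (new)  [load 14/20]
  14 → cabin 3 (new)  [load 14/20]
  12 → cabin 4 (new)  [load 12/20]
  12 → cabin 5 (new)  [load 12/20]
  6 → cabin 2  [load 20/20]
  4 → cabin 1  [load 19/20]
  4 → cabin 3  [load 18/20]
  3 → cabin 4  [load 15/20]
  2 → cabin 3  [load 20/20]
  2 → cabin 4  [load 17/20]
5 cabins opened.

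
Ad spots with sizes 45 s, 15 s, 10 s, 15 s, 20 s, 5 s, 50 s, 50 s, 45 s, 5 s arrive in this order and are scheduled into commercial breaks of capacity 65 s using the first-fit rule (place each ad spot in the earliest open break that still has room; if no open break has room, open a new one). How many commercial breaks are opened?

  45 → break 1 (new)  [load 45/65]
  15 → break 1  [load 60/65]
  10 → break 2 (new)  [load 10/65]
  15 → break 2  [load 25/65]
  20 → break 2  [load 45/65]
  5 → break 1  [load 65/65]
  50 → break 3 (new)  [load 50/65]
  50 → break 4 (new)  [load 50/65]
  45 → break 5 (new)  [load 45/65]
  5 → break 2  [load 50/65]
5 commercial breaks opened.

5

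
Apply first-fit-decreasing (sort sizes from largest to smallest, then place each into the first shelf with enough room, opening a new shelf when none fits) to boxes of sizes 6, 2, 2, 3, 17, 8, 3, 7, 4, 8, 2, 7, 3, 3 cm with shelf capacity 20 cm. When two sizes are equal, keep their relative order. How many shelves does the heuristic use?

Sorted descending: 17, 8, 8, 7, 7, 6, 4, 3, 3, 3, 3, 2, 2, 2.
  17 → shelf 1 (new)  [load 17/20]
  8 → shelf 2 (new)  [load 8/20]
  8 → shelf 2  [load 16/20]
  7 → shelf 3 (new)  [load 7/20]
  7 → shelf 3  [load 14/20]
  6 → shelf 3  [load 20/20]
  4 → shelf 2  [load 20/20]
  3 → shelf 1  [load 20/20]
  3 → shelf 4 (new)  [load 3/20]
  3 → shelf 4  [load 6/20]
  3 → shelf 4  [load 9/20]
  2 → shelf 4  [load 11/20]
  2 → shelf 4  [load 13/20]
  2 → shelf 4  [load 15/20]
4 shelves opened.

4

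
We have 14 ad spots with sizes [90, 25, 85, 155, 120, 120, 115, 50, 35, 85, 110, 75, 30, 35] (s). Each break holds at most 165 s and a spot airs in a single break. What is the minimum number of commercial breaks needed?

8

Total = 155 + 120 + 120 + 115 + 110 + 90 + 85 + 85 + 75 + 50 + 35 + 35 + 30 + 25 = 1130 s.
Lower bound: ⌈1130/165⌉ = 7 commercial breaks.
Also, 8 ad spots each exceed 165/2 s, and no two of those can share a break, so at least 8 commercial breaks are needed.
A packing using 8 commercial breaks:
  break 1: 155 = 155
  break 2: 120 + 35 = 155
  break 3: 120 + 35 = 155
  break 4: 115 + 50 = 165
  break 5: 110 + 30 + 25 = 165
  break 6: 90 + 75 = 165
  break 7: 85 = 85
  break 8: 85 = 85
This matches the lower bound, so 8 is optimal.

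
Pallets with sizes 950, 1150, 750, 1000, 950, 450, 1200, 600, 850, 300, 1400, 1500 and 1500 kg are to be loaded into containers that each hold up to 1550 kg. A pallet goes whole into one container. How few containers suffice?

Total = 1500 + 1500 + 1400 + 1200 + 1150 + 1000 + 950 + 950 + 850 + 750 + 600 + 450 + 300 = 12600 kg.
Lower bound: ⌈12600/1550⌉ = 9 containers.
A packing using 10 containers:
  container 1: 1500 = 1500
  container 2: 1500 = 1500
  container 3: 1400 = 1400
  container 4: 1200 + 300 = 1500
  container 5: 1150 = 1150
  container 6: 1000 + 450 = 1450
  container 7: 950 + 600 = 1550
  container 8: 950 = 950
  container 9: 850 = 850
  container 10: 750 = 750
No arrangement into 9 containers stays within capacity, so 10 is optimal.

10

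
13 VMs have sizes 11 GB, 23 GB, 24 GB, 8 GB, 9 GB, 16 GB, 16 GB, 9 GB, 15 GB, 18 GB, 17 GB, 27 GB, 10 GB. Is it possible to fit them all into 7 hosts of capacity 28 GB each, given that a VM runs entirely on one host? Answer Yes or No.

Total = 203 GB; ⌈203/28⌉ = 8.
At least 8 hosts are required, but only 7 are allowed.

No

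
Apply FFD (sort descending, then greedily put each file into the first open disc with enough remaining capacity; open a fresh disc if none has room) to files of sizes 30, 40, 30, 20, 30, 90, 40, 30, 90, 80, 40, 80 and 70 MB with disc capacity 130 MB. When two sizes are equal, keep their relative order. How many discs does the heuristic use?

Sorted descending: 90, 90, 80, 80, 70, 40, 40, 40, 30, 30, 30, 30, 20.
  90 → disc 1 (new)  [load 90/130]
  90 → disc 2 (new)  [load 90/130]
  80 → disc 3 (new)  [load 80/130]
  80 → disc 4 (new)  [load 80/130]
  70 → disc 5 (new)  [load 70/130]
  40 → disc 1  [load 130/130]
  40 → disc 2  [load 130/130]
  40 → disc 3  [load 120/130]
  30 → disc 4  [load 110/130]
  30 → disc 5  [load 100/130]
  30 → disc 5  [load 130/130]
  30 → disc 6 (new)  [load 30/130]
  20 → disc 4  [load 130/130]
6 discs opened.

6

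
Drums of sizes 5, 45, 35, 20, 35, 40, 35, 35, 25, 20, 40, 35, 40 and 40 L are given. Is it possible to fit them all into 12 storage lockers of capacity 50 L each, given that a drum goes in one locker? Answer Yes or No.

A valid assignment using 12 storage lockers:
  locker 1: 45 + 5 = 50
  locker 2: 40 = 40
  locker 3: 40 = 40
  locker 4: 40 = 40
  locker 5: 40 = 40
  locker 6: 35 = 35
  locker 7: 35 = 35
  locker 8: 35 = 35
  locker 9: 35 = 35
  locker 10: 35 = 35
  locker 11: 25 + 20 = 45
  locker 12: 20 = 20
Every load is within 50 L, so 12 storage lockers suffice.

Yes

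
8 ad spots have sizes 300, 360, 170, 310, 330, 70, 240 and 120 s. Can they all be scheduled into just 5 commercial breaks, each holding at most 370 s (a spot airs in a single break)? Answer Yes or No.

No

Total = 1900 s; ⌈1900/370⌉ = 6.
At least 6 commercial breaks are required, but only 5 are allowed.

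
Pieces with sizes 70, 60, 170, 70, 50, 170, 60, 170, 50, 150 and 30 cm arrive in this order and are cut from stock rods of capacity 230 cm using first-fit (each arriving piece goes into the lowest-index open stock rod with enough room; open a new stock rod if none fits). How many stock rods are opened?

5

  70 → stock rod 1 (new)  [load 70/230]
  60 → stock rod 1  [load 130/230]
  170 → stock rod 2 (new)  [load 170/230]
  70 → stock rod 1  [load 200/230]
  50 → stock rod 2  [load 220/230]
  170 → stock rod 3 (new)  [load 170/230]
  60 → stock rod 3  [load 230/230]
  170 → stock rod 4 (new)  [load 170/230]
  50 → stock rod 4  [load 220/230]
  150 → stock rod 5 (new)  [load 150/230]
  30 → stock rod 1  [load 230/230]
5 stock rods opened.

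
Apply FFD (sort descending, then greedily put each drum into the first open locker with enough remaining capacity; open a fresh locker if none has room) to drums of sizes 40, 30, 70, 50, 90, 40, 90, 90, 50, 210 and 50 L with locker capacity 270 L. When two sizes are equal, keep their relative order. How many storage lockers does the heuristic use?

4

Sorted descending: 210, 90, 90, 90, 70, 50, 50, 50, 40, 40, 30.
  210 → locker 1 (new)  [load 210/270]
  90 → locker 2 (new)  [load 90/270]
  90 → locker 2  [load 180/270]
  90 → locker 2  [load 270/270]
  70 → locker 3 (new)  [load 70/270]
  50 → locker 1  [load 260/270]
  50 → locker 3  [load 120/270]
  50 → locker 3  [load 170/270]
  40 → locker 3  [load 210/270]
  40 → locker 3  [load 250/270]
  30 → locker 4 (new)  [load 30/270]
4 storage lockers opened.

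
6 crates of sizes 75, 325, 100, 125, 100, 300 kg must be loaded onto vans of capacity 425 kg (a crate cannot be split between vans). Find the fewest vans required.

3

Total = 325 + 300 + 125 + 100 + 100 + 75 = 1025 kg.
Lower bound: ⌈1025/425⌉ = 3 vans.
A packing using 3 vans:
  van 1: 325 + 100 = 425
  van 2: 300 + 125 = 425
  van 3: 100 + 75 = 175
This matches the lower bound, so 3 is optimal.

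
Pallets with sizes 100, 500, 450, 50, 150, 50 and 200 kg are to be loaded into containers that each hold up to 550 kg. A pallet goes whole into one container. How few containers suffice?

3

Total = 500 + 450 + 200 + 150 + 100 + 50 + 50 = 1500 kg.
Lower bound: ⌈1500/550⌉ = 3 containers.
A packing using 3 containers:
  container 1: 500 + 50 = 550
  container 2: 450 + 100 = 550
  container 3: 200 + 150 + 50 = 400
This matches the lower bound, so 3 is optimal.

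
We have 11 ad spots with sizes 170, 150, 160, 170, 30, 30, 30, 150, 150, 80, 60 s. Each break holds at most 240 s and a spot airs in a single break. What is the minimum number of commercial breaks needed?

6

Total = 170 + 170 + 160 + 150 + 150 + 150 + 80 + 60 + 30 + 30 + 30 = 1180 s.
Lower bound: ⌈1180/240⌉ = 5 commercial breaks.
Also, 6 ad spots each exceed 120 s, and no two of those can share a break, so at least 6 commercial breaks are needed.
A packing using 6 commercial breaks:
  break 1: 170 + 60 = 230
  break 2: 170 + 30 + 30 = 230
  break 3: 160 + 80 = 240
  break 4: 150 + 30 = 180
  break 5: 150 = 150
  break 6: 150 = 150
This matches the lower bound, so 6 is optimal.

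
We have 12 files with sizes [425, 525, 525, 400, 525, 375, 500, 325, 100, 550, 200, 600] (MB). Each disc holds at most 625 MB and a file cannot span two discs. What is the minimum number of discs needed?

10

Total = 600 + 550 + 525 + 525 + 525 + 500 + 425 + 400 + 375 + 325 + 200 + 100 = 5050 MB.
Lower bound: ⌈5050/625⌉ = 9 discs.
Also, 10 files each exceed 625/2 MB, and no two of those can share a disc, so at least 10 discs are needed.
A packing using 10 discs:
  disc 1: 600 = 600
  disc 2: 550 = 550
  disc 3: 525 + 100 = 625
  disc 4: 525 = 525
  disc 5: 525 = 525
  disc 6: 500 = 500
  disc 7: 425 + 200 = 625
  disc 8: 400 = 400
  disc 9: 375 = 375
  disc 10: 325 = 325
This matches the lower bound, so 10 is optimal.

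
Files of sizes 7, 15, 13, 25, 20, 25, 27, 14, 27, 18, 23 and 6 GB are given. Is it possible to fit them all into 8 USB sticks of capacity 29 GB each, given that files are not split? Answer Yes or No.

No

Total = 220 GB; ⌈220/29⌉ = 8.
The bound of 8 does not rule out 8, but exhaustive search shows no assignment into 8 USB sticks of capacity 29 GB exists — the minimum is 9.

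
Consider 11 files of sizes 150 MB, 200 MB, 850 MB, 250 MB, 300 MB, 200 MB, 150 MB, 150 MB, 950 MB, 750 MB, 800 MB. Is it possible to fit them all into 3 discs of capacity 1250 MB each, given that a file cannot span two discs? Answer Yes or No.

Total = 4750 MB; ⌈4750/1250⌉ = 4.
At least 4 discs are required, but only 3 are allowed.

No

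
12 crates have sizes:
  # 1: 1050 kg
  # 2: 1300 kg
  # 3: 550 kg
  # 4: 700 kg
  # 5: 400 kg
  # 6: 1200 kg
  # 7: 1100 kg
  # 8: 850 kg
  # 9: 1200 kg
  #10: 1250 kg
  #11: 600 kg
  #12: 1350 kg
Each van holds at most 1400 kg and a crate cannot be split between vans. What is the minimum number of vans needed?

10

Total = 1350 + 1300 + 1250 + 1200 + 1200 + 1100 + 1050 + 850 + 700 + 600 + 550 + 400 = 11550 kg.
Lower bound: ⌈11550/1400⌉ = 9 vans.
A packing using 10 vans:
  van 1: 1350 = 1350
  van 2: 1300 = 1300
  van 3: 1250 = 1250
  van 4: 1200 = 1200
  van 5: 1200 = 1200
  van 6: 1100 = 1100
  van 7: 1050 = 1050
  van 8: 850 + 550 = 1400
  van 9: 700 + 600 = 1300
  van 10: 400 = 400
No arrangement into 9 vans stays within capacity, so 10 is optimal.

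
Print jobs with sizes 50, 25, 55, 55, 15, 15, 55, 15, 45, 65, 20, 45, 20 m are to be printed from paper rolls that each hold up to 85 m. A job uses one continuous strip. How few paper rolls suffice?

7

Total = 65 + 55 + 55 + 55 + 50 + 45 + 45 + 25 + 20 + 20 + 15 + 15 + 15 = 480 m.
Lower bound: ⌈480/85⌉ = 6 paper rolls.
Also, 7 print jobs each exceed 85/2 m, and no two of those can share a roll, so at least 7 paper rolls are needed.
A packing using 7 paper rolls:
  roll 1: 65 + 20 = 85
  roll 2: 55 + 25 = 80
  roll 3: 55 + 20 = 75
  roll 4: 55 + 15 + 15 = 85
  roll 5: 50 + 15 = 65
  roll 6: 45 = 45
  roll 7: 45 = 45
This matches the lower bound, so 7 is optimal.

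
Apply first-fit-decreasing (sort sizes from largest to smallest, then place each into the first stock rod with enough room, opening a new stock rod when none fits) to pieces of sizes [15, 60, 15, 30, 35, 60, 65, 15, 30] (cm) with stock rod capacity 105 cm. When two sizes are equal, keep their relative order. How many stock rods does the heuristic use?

Sorted descending: 65, 60, 60, 35, 30, 30, 15, 15, 15.
  65 → stock rod 1 (new)  [load 65/105]
  60 → stock rod 2 (new)  [load 60/105]
  60 → stock rod 3 (new)  [load 60/105]
  35 → stock rod 1  [load 100/105]
  30 → stock rod 2  [load 90/105]
  30 → stock rod 3  [load 90/105]
  15 → stock rod 2  [load 105/105]
  15 → stock rod 3  [load 105/105]
  15 → stock rod 4 (new)  [load 15/105]
4 stock rods opened.

4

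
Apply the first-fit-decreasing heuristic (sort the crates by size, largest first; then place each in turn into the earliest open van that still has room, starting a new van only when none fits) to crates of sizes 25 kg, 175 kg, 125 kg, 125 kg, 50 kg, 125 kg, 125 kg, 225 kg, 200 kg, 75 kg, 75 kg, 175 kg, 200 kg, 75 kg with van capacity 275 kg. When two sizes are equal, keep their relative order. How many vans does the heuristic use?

Sorted descending: 225, 200, 200, 175, 175, 125, 125, 125, 125, 75, 75, 75, 50, 25.
  225 → van 1 (new)  [load 225/275]
  200 → van 2 (new)  [load 200/275]
  200 → van 3 (new)  [load 200/275]
  175 → van 4 (new)  [load 175/275]
  175 → van 5 (new)  [load 175/275]
  125 → van 6 (new)  [load 125/275]
  125 → van 6  [load 250/275]
  125 → van 7 (new)  [load 125/275]
  125 → van 7  [load 250/275]
  75 → van 2  [load 275/275]
  75 → van 3  [load 275/275]
  75 → van 4  [load 250/275]
  50 → van 1  [load 275/275]
  25 → van 4  [load 275/275]
7 vans opened.

7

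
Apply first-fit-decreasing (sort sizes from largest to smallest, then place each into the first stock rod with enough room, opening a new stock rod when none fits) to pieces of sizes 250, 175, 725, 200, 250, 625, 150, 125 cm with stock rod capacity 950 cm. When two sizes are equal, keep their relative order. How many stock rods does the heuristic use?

3

Sorted descending: 725, 625, 250, 250, 200, 175, 150, 125.
  725 → stock rod 1 (new)  [load 725/950]
  625 → stock rod 2 (new)  [load 625/950]
  250 → stock rod 2  [load 875/950]
  250 → stock rod 3 (new)  [load 250/950]
  200 → stock rod 1  [load 925/950]
  175 → stock rod 3  [load 425/950]
  150 → stock rod 3  [load 575/950]
  125 → stock rod 3  [load 700/950]
3 stock rods opened.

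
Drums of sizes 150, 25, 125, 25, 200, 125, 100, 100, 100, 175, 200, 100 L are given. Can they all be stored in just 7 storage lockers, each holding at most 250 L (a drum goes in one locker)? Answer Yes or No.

A valid assignment using 7 storage lockers:
  locker 1: 200 + 25 + 25 = 250
  locker 2: 200 = 200
  locker 3: 175 = 175
  locker 4: 150 + 100 = 250
  locker 5: 125 + 125 = 250
  locker 6: 100 + 100 = 200
  locker 7: 100 = 100
Every load is within 250 L, so 7 storage lockers suffice.

Yes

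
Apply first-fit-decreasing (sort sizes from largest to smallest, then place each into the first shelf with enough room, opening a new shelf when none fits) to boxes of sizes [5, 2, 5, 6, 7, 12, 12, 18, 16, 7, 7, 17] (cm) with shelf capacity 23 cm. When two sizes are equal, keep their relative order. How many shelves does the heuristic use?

6

Sorted descending: 18, 17, 16, 12, 12, 7, 7, 7, 6, 5, 5, 2.
  18 → shelf 1 (new)  [load 18/23]
  17 → shelf 2 (new)  [load 17/23]
  16 → shelf 3 (new)  [load 16/23]
  12 → shelf 4 (new)  [load 12/23]
  12 → shelf 5 (new)  [load 12/23]
  7 → shelf 3  [load 23/23]
  7 → shelf 4  [load 19/23]
  7 → shelf 5  [load 19/23]
  6 → shelf 2  [load 23/23]
  5 → shelf 1  [load 23/23]
  5 → shelf 6 (new)  [load 5/23]
  2 → shelf 4  [load 21/23]
6 shelves opened.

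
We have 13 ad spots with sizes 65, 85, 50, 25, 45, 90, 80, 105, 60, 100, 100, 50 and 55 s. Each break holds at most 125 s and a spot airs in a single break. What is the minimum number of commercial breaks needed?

Total = 105 + 100 + 100 + 90 + 85 + 80 + 65 + 60 + 55 + 50 + 50 + 45 + 25 = 910 s.
Lower bound: ⌈910/125⌉ = 8 commercial breaks.
A packing using 9 commercial breaks:
  break 1: 105 = 105
  break 2: 100 + 25 = 125
  break 3: 100 = 100
  break 4: 90 = 90
  break 5: 85 = 85
  break 6: 80 + 45 = 125
  break 7: 65 + 60 = 125
  break 8: 55 + 50 = 105
  break 9: 50 = 50
No arrangement into 8 commercial breaks stays within capacity, so 9 is optimal.

9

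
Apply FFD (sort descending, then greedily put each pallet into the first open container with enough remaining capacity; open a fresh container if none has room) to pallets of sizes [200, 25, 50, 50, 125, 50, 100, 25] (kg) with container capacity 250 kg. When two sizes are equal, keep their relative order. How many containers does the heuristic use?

Sorted descending: 200, 125, 100, 50, 50, 50, 25, 25.
  200 → container 1 (new)  [load 200/250]
  125 → container 2 (new)  [load 125/250]
  100 → container 2  [load 225/250]
  50 → container 1  [load 250/250]
  50 → container 3 (new)  [load 50/250]
  50 → container 3  [load 100/250]
  25 → container 2  [load 250/250]
  25 → container 3  [load 125/250]
3 containers opened.

3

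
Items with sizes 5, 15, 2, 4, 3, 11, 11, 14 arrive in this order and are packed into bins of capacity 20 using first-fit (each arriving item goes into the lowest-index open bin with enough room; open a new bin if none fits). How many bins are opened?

  5 → bin 1 (new)  [load 5/20]
  15 → bin 1  [load 20/20]
  2 → bin 2 (new)  [load 2/20]
  4 → bin 2  [load 6/20]
  3 → bin 2  [load 9/20]
  11 → bin 2  [load 20/20]
  11 → bin 3 (new)  [load 11/20]
  14 → bin 4 (new)  [load 14/20]
4 bins opened.

4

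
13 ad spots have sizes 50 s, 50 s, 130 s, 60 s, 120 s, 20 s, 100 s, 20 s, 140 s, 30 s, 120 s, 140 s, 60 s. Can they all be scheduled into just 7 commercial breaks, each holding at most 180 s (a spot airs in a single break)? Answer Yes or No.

A valid assignment using 6 commercial breaks:
  break 1: 140 + 30 = 170
  break 2: 140 + 20 + 20 = 180
  break 3: 130 + 50 = 180
  break 4: 120 + 60 = 180
  break 5: 120 + 60 = 180
  break 6: 100 + 50 = 150
That uses only 6 ≤ 7, so 7 commercial breaks are enough.

Yes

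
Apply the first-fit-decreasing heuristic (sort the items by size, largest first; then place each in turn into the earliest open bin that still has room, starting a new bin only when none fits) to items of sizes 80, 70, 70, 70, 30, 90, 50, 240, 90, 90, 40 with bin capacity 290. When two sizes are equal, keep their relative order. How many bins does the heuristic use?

Sorted descending: 240, 90, 90, 90, 80, 70, 70, 70, 50, 40, 30.
  240 → bin 1 (new)  [load 240/290]
  90 → bin 2 (new)  [load 90/290]
  90 → bin 2  [load 180/290]
  90 → bin 2  [load 270/290]
  80 → bin 3 (new)  [load 80/290]
  70 → bin 3  [load 150/290]
  70 → bin 3  [load 220/290]
  70 → bin 3  [load 290/290]
  50 → bin 1  [load 290/290]
  40 → bin 4 (new)  [load 40/290]
  30 → bin 4  [load 70/290]
4 bins opened.

4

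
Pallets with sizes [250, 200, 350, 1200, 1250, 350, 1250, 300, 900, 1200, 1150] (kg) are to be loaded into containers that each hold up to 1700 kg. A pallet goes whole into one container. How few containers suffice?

Total = 1250 + 1250 + 1200 + 1200 + 1150 + 900 + 350 + 350 + 300 + 250 + 200 = 8400 kg.
Lower bound: ⌈8400/1700⌉ = 5 containers.
Also, 6 pallets each exceed 850 kg, and no two of those can share a container, so at least 6 containers are needed.
A packing using 6 containers:
  container 1: 1250 + 350 = 1600
  container 2: 1250 + 350 = 1600
  container 3: 1200 + 300 + 200 = 1700
  container 4: 1200 + 250 = 1450
  container 5: 1150 = 1150
  container 6: 900 = 900
This matches the lower bound, so 6 is optimal.

6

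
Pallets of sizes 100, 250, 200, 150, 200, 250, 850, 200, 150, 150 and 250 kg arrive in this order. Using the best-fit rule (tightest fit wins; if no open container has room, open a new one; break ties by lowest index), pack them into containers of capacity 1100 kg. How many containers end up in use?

  100 → container 1 (new)  [load 100/1100]
  250 → container 1  [load 350/1100]
  200 → container 1  [load 550/1100]
  150 → container 1  [load 700/1100]
  200 → container 1  [load 900/1100]
  250 → container 2 (new)  [load 250/1100]
  850 → container 2  [load 1100/1100]
  200 → container 1  [load 1100/1100]
  150 → container 3 (new)  [load 150/1100]
  150 → container 3  [load 300/1100]
  250 → container 3  [load 550/1100]
3 containers opened.

3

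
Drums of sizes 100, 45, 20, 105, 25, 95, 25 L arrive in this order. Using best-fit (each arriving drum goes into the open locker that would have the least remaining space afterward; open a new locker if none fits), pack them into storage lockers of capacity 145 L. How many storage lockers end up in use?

  100 → locker 1 (new)  [load 100/145]
  45 → locker 1  [load 145/145]
  20 → locker 2 (new)  [load 20/145]
  105 → locker 2  [load 125/145]
  25 → locker 3 (new)  [load 25/145]
  95 → locker 3  [load 120/145]
  25 → locker 3  [load 145/145]
3 storage lockers opened.

3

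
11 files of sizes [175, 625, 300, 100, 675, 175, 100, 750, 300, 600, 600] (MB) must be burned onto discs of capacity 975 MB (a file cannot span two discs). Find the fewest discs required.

5

Total = 750 + 675 + 625 + 600 + 600 + 300 + 300 + 175 + 175 + 100 + 100 = 4400 MB.
Lower bound: ⌈4400/975⌉ = 5 discs.
A packing using 5 discs:
  disc 1: 750 + 175 = 925
  disc 2: 675 + 300 = 975
  disc 3: 625 + 300 = 925
  disc 4: 600 + 175 + 100 + 100 = 975
  disc 5: 600 = 600
This matches the lower bound, so 5 is optimal.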